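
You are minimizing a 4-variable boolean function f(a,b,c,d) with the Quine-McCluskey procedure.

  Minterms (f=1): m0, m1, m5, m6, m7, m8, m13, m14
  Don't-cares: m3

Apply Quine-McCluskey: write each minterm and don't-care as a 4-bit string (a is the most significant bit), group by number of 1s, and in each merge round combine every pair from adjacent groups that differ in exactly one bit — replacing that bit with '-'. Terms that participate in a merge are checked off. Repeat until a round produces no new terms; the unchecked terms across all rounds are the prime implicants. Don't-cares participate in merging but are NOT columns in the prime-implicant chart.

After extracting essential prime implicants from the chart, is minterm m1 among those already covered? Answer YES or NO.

NO

[col 0] 0000*, 0001*, 0011*, 0101*, 0110*, 0111*, 1000*, 1101*, 1110*
[col 1] -000, -101, -110, 0-01*, 0-11*, 00-1*, 000-, 01-1*, 011-
[col 2] 0--1
Prime implicants: -000, -101, -110, 0--1, 000-, 011-
PI chart (minterm → PIs covering it):
  0 | -000,000-
  1 | 0--1,000-
  5 | -101,0--1
  6 | -110,011-
  7 | 0--1,011-
  8 | -000  (sole → essential)
  13 | -101  (sole → essential)
  14 | -110  (sole → essential)
Essential prime implicants: -000, -101, -110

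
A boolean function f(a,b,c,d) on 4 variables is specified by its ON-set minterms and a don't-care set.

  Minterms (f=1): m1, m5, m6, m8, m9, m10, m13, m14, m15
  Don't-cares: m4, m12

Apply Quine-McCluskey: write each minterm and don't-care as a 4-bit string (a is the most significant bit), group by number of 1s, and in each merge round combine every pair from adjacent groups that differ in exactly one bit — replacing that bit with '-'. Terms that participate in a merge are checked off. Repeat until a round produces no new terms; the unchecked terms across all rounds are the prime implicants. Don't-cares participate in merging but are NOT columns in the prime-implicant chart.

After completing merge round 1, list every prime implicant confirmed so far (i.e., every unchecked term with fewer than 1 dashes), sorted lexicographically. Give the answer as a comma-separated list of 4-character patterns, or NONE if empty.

size-2^0 implicants → 0001(✓)  0100(✓)  0101(✓)  0110(✓)  1000(✓)  1001(✓)  1010(✓)  1100(✓)  1101(✓)  1110(✓)  1111(✓)
size-2^1 implicants → -001(✓)  -100(✓)  -101(✓)  -110(✓)  0-01(✓)  01-0(✓)  010-(✓)  1-00(✓)  1-01(✓)  1-10(✓)  10-0(✓)  100-(✓)  11-0(✓)  11-1(✓)  110-(✓)  111-(✓)
size-2^2 implicants → --01  -1-0  -10-  1--0  1-0-  11--
Unchecked terms (primes): --01, -1-0, -10-, 1--0, 1-0-, 11--

NONE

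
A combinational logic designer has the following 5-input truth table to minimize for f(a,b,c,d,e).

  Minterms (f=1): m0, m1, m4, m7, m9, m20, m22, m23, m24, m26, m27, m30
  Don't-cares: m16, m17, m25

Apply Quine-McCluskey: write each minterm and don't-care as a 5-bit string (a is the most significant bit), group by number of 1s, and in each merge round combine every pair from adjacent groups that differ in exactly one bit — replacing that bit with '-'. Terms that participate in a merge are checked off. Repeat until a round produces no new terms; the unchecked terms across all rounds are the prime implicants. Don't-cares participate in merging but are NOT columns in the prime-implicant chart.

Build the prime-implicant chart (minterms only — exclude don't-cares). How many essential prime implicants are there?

size-2^0 implicants → 00000(✓)  00001(✓)  00100(✓)  00111(✓)  01001(✓)  10000(✓)  10001(✓)  10100(✓)  10110(✓)  10111(✓)  11000(✓)  11001(✓)  11010(✓)  11011(✓)  11110(✓)
size-2^1 implicants → -0000(✓)  -0001(✓)  -0100(✓)  -0111  -1001(✓)  0-001(✓)  00-00(✓)  0000-(✓)  1-000(✓)  1-001(✓)  1-110  10-00(✓)  1000-(✓)  101-0  1011-  11-10  110-0(✓)  110-1(✓)  1100-(✓)  1101-(✓)
size-2^2 implicants → --001  -0-00  -000-  1-00-  110--
Unchecked terms (primes): --001, -0-00, -000-, -0111, 1-00-, 1-110, 101-0, 1011-, 11-10, 110--
Minterm coverage:
  m0 ⊆ -0-00,-000-
  m1 ⊆ --001,-000-
  m4 ⊆ -0-00 [E]
  m7 ⊆ -0111 [E]
  m9 ⊆ --001 [E]
  m20 ⊆ -0-00,101-0
  m22 ⊆ 1-110,101-0,1011-
  m23 ⊆ -0111,1011-
  m24 ⊆ 1-00-,110--
  m26 ⊆ 11-10,110--
  m27 ⊆ 110-- [E]
  m30 ⊆ 1-110,11-10
E = {--001, -0-00, -0111, 110--}

4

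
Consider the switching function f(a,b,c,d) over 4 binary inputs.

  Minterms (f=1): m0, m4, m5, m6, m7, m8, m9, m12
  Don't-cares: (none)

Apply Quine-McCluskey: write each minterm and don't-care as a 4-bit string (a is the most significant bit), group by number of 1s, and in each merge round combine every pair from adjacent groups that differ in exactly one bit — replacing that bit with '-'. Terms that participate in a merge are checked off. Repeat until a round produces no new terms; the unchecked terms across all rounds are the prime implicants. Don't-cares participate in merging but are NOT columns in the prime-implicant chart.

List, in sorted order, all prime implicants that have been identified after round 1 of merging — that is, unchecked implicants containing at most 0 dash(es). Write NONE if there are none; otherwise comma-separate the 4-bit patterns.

NONE

size-2^0 implicants → 0000(✓)  0100(✓)  0101(✓)  0110(✓)  0111(✓)  1000(✓)  1001(✓)  1100(✓)
size-2^1 implicants → -000(✓)  -100(✓)  0-00(✓)  01-0(✓)  01-1(✓)  010-(✓)  011-(✓)  1-00(✓)  100-
size-2^2 implicants → --00  01--
Unchecked terms (primes): --00, 01--, 100-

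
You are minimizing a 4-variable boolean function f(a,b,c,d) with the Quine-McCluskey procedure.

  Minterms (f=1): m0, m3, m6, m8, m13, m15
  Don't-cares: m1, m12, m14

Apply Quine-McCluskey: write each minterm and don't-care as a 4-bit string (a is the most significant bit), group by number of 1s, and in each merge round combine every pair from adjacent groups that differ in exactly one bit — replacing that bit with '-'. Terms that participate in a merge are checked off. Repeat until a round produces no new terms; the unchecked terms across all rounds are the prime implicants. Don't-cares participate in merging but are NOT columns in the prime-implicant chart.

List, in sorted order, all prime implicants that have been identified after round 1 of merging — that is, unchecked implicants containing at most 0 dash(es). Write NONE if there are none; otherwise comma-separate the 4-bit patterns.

size-2^0 implicants → 0000(✓)  0001(✓)  0011(✓)  0110(✓)  1000(✓)  1100(✓)  1101(✓)  1110(✓)  1111(✓)
size-2^1 implicants → -000  -110  00-1  000-  1-00  11-0(✓)  11-1(✓)  110-(✓)  111-(✓)
size-2^2 implicants → 11--
Unchecked terms (primes): -000, -110, 00-1, 000-, 1-00, 11--

NONE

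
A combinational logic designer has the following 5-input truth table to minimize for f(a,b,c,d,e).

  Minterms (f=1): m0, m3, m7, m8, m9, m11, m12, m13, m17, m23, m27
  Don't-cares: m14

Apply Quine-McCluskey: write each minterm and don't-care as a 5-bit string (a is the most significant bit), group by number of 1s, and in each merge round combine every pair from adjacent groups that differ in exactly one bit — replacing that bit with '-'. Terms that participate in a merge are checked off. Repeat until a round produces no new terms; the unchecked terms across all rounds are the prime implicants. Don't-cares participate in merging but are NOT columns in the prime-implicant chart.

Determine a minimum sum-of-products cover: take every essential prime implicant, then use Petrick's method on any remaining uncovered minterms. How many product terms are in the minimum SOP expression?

6

Round 0: 00000✓ 00011✓ 00111✓ 01000✓ 01001✓ 01011✓ 01100✓ 01101✓ 01110✓ 10001 10111✓ 11011✓
Round 1: -0111 -1011 0-000 0-011 00-11 01-00✓ 01-01✓ 010-1 0100-✓ 011-0 0110-✓
Round 2: 01-0-
PIs = {-0111, -1011, 0-000, 0-011, 00-11, 01-0-, 010-1, 011-0, 10001}
Coverage chart:
  m0: 0-000 ←essential
  m3: 0-011,00-11
  m7: -0111,00-11
  m8: 0-000,01-0-
  m9: 01-0-,010-1
  m11: -1011,0-011,010-1
  m12: 01-0-,011-0
  m13: 01-0- ←essential
  m17: 10001 ←essential
  m23: -0111 ←essential
  m27: -1011 ←essential
Essential: -0111, -1011, 0-000, 01-0-, 10001
Petrick residual → 0-011
Min cover (6 terms): b'cde + bc'de + a'c'd'e' + a'c'de + a'bd' + ab'c'd'e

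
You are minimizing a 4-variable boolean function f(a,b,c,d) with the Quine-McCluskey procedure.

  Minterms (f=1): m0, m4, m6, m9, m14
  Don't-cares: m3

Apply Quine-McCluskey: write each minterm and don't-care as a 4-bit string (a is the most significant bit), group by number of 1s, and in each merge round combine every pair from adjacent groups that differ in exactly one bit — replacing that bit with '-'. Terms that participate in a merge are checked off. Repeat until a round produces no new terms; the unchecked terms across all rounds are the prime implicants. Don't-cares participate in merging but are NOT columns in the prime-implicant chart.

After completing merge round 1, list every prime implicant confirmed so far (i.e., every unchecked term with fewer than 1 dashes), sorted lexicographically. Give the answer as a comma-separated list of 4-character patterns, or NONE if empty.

0011, 1001

Round 0: 0000✓ 0011 0100✓ 0110✓ 1001 1110✓
Round 1: -110 0-00 01-0
PIs = {-110, 0-00, 0011, 01-0, 1001}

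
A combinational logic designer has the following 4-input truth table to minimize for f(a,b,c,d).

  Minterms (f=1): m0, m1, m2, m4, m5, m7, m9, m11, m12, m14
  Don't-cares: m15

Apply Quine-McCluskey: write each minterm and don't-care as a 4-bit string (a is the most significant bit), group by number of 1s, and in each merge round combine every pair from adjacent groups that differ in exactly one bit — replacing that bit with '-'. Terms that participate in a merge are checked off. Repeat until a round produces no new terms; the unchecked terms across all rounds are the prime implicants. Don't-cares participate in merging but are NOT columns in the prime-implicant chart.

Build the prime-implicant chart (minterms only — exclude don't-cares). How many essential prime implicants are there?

1

Round 0: 0000✓ 0001✓ 0010✓ 0100✓ 0101✓ 0111✓ 1001✓ 1011✓ 1100✓ 1110✓ 1111✓
Round 1: -001 -100 -111 0-00✓ 0-01✓ 00-0 000-✓ 01-1 010-✓ 1-11 10-1 11-0 111-
Round 2: 0-0-
PIs = {-001, -100, -111, 0-0-, 00-0, 01-1, 1-11, 10-1, 11-0, 111-}
Coverage chart:
  m0: 0-0-,00-0
  m1: -001,0-0-
  m2: 00-0 ←essential
  m4: -100,0-0-
  m5: 0-0-,01-1
  m7: -111,01-1
  m9: -001,10-1
  m11: 1-11,10-1
  m12: -100,11-0
  m14: 11-0,111-
Essential: 00-0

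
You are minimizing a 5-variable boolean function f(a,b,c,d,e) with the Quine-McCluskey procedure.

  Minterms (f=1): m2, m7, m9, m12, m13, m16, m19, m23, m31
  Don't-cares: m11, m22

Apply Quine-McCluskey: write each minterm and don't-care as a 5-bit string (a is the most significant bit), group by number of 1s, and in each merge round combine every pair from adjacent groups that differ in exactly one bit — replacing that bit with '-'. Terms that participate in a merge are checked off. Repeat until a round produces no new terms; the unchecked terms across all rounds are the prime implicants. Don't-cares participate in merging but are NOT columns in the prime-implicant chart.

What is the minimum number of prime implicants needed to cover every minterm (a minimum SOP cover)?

size-2^0 implicants → 00010  00111(✓)  01001(✓)  01011(✓)  01100(✓)  01101(✓)  10000  10011(✓)  10110(✓)  10111(✓)  11111(✓)
size-2^1 implicants → -0111  01-01  010-1  0110-  1-111  10-11  1011-
Unchecked terms (primes): -0111, 00010, 01-01, 010-1, 0110-, 1-111, 10-11, 10000, 1011-
Minterm coverage:
  m2 ⊆ 00010 [E]
  m7 ⊆ -0111 [E]
  m9 ⊆ 01-01,010-1
  m12 ⊆ 0110- [E]
  m13 ⊆ 01-01,0110-
  m16 ⊆ 10000 [E]
  m19 ⊆ 10-11 [E]
  m23 ⊆ -0111,1-111,10-11,1011-
  m31 ⊆ 1-111 [E]
E = {-0111, 00010, 0110-, 1-111, 10-11, 10000}
Petrick residual → 01-01
Cover = b'cde + a'b'c'de' + a'bd'e + a'bcd' + acde + ab'de + ab'c'd'e'  |cover|=7

7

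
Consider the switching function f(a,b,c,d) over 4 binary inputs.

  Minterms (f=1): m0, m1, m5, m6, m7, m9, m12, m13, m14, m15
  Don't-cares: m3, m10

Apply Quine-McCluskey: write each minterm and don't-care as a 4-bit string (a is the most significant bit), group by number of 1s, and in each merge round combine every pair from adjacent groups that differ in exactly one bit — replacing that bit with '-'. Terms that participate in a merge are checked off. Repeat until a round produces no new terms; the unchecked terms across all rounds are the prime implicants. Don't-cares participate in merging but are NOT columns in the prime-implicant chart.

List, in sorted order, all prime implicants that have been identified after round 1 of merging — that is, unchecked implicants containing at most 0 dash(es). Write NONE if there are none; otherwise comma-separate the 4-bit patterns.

size-2^0 implicants → 0000(✓)  0001(✓)  0011(✓)  0101(✓)  0110(✓)  0111(✓)  1001(✓)  1010(✓)  1100(✓)  1101(✓)  1110(✓)  1111(✓)
size-2^1 implicants → -001(✓)  -101(✓)  -110(✓)  -111(✓)  0-01(✓)  0-11(✓)  00-1(✓)  000-  01-1(✓)  011-(✓)  1-01(✓)  1-10  11-0(✓)  11-1(✓)  110-(✓)  111-(✓)
size-2^2 implicants → --01  -1-1  -11-  0--1  11--
Unchecked terms (primes): --01, -1-1, -11-, 0--1, 000-, 1-10, 11--

NONE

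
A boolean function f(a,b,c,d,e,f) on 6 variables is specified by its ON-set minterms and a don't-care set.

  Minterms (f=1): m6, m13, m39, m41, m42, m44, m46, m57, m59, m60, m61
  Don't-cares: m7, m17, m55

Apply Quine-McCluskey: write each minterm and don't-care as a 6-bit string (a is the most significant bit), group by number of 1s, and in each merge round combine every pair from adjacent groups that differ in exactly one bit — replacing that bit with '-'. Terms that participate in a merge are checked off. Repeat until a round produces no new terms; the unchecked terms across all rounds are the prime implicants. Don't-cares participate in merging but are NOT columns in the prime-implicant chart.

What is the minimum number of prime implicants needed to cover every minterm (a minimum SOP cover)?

8

size-2^0 implicants → 000110(✓)  000111(✓)  001101  010001  100111(✓)  101001(✓)  101010(✓)  101100(✓)  101110(✓)  110111(✓)  111001(✓)  111011(✓)  111100(✓)  111101(✓)
size-2^1 implicants → -00111  00011-  1-0111  1-1001  1-1100  101-10  1011-0  111-01  1110-1  11110-
Unchecked terms (primes): -00111, 00011-, 001101, 010001, 1-0111, 1-1001, 1-1100, 101-10, 1011-0, 111-01, 1110-1, 11110-
Minterm coverage:
  m6 ⊆ 00011- [E]
  m13 ⊆ 001101 [E]
  m39 ⊆ -00111,1-0111
  m41 ⊆ 1-1001 [E]
  m42 ⊆ 101-10 [E]
  m44 ⊆ 1-1100,1011-0
  m46 ⊆ 101-10,1011-0
  m57 ⊆ 1-1001,111-01,1110-1
  m59 ⊆ 1110-1 [E]
  m60 ⊆ 1-1100,11110-
  m61 ⊆ 111-01,11110-
E = {00011-, 001101, 1-1001, 101-10, 1110-1}
Petrick residual → -00111, 1-1100, 111-01
Cover = b'c'def + a'b'c'de + a'b'cde'f + acd'e'f + acde'f' + ab'cef' + abce'f + abcd'f  |cover|=8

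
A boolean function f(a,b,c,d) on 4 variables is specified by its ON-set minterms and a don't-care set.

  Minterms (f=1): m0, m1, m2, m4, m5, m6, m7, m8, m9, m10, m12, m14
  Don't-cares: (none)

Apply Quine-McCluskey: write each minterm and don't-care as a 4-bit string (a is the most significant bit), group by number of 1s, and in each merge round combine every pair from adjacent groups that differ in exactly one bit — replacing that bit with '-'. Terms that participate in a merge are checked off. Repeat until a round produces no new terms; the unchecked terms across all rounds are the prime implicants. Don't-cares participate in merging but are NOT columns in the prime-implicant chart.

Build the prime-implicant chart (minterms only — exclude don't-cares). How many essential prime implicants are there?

Round 0: 0000✓ 0001✓ 0010✓ 0100✓ 0101✓ 0110✓ 0111✓ 1000✓ 1001✓ 1010✓ 1100✓ 1110✓
Round 1: -000✓ -001✓ -010✓ -100✓ -110✓ 0-00✓ 0-01✓ 0-10✓ 00-0✓ 000-✓ 01-0✓ 01-1✓ 010-✓ 011-✓ 1-00✓ 1-10✓ 10-0✓ 100-✓ 11-0✓
Round 2: --00✓ --10✓ -0-0✓ -00- -1-0✓ 0--0✓ 0-0- 01-- 1--0✓
Round 3: ---0
PIs = {---0, -00-, 0-0-, 01--}
Coverage chart:
  m0: ---0,-00-,0-0-
  m1: -00-,0-0-
  m2: ---0 ←essential
  m4: ---0,0-0-,01--
  m5: 0-0-,01--
  m6: ---0,01--
  m7: 01-- ←essential
  m8: ---0,-00-
  m9: -00- ←essential
  m10: ---0 ←essential
  m12: ---0 ←essential
  m14: ---0 ←essential
Essential: ---0, -00-, 01--

3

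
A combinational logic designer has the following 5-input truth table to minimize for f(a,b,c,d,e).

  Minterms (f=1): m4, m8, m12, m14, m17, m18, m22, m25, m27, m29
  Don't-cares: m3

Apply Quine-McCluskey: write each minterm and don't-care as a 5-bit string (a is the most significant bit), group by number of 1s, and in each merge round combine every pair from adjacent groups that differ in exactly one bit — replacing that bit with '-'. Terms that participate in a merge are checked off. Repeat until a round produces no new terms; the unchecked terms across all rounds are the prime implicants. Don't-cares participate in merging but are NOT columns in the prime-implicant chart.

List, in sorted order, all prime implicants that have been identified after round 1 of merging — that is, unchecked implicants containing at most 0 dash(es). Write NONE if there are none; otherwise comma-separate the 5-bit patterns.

Round 0: 00011 00100✓ 01000✓ 01100✓ 01110✓ 10001✓ 10010✓ 10110✓ 11001✓ 11011✓ 11101✓
Round 1: 0-100 01-00 011-0 1-001 10-10 11-01 110-1
PIs = {0-100, 00011, 01-00, 011-0, 1-001, 10-10, 11-01, 110-1}

00011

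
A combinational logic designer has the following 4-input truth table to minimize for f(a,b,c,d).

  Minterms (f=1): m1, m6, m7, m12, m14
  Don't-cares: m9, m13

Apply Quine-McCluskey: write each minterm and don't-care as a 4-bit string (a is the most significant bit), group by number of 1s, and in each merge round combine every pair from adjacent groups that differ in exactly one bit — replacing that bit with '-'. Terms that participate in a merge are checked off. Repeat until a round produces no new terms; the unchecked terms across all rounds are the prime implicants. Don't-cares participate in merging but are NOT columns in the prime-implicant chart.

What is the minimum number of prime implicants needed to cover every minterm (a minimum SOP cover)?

3

size-2^0 implicants → 0001(✓)  0110(✓)  0111(✓)  1001(✓)  1100(✓)  1101(✓)  1110(✓)
size-2^1 implicants → -001  -110  011-  1-01  11-0  110-
Unchecked terms (primes): -001, -110, 011-, 1-01, 11-0, 110-
Minterm coverage:
  m1 ⊆ -001 [E]
  m6 ⊆ -110,011-
  m7 ⊆ 011- [E]
  m12 ⊆ 11-0,110-
  m14 ⊆ -110,11-0
E = {-001, 011-}
Petrick residual → 11-0
Cover = b'c'd + a'bc + abd'  |cover|=3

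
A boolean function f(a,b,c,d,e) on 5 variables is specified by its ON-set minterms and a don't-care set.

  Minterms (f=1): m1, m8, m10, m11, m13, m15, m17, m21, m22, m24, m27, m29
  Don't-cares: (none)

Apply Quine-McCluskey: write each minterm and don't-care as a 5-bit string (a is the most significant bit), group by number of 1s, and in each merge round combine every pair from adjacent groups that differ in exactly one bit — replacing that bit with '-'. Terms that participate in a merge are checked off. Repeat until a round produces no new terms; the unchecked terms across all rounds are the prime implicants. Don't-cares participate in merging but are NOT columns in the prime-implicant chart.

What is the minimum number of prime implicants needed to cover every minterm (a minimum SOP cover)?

Round 0: 00001✓ 01000✓ 01010✓ 01011✓ 01101✓ 01111✓ 10001✓ 10101✓ 10110 11000✓ 11011✓ 11101✓
Round 1: -0001 -1000 -1011 -1101 01-11 010-0 0101- 011-1 1-101 10-01
PIs = {-0001, -1000, -1011, -1101, 01-11, 010-0, 0101-, 011-1, 1-101, 10-01, 10110}
Coverage chart:
  m1: -0001 ←essential
  m8: -1000,010-0
  m10: 010-0,0101-
  m11: -1011,01-11,0101-
  m13: -1101,011-1
  m15: 01-11,011-1
  m17: -0001,10-01
  m21: 1-101,10-01
  m22: 10110 ←essential
  m24: -1000 ←essential
  m27: -1011 ←essential
  m29: -1101,1-101
Essential: -0001, -1000, -1011, 10110
Petrick residual → 010-0, 011-1, 1-101
Min cover (7 terms): b'c'd'e + bc'd'e' + bc'de + a'bc'e' + a'bce + acd'e + ab'cde'

7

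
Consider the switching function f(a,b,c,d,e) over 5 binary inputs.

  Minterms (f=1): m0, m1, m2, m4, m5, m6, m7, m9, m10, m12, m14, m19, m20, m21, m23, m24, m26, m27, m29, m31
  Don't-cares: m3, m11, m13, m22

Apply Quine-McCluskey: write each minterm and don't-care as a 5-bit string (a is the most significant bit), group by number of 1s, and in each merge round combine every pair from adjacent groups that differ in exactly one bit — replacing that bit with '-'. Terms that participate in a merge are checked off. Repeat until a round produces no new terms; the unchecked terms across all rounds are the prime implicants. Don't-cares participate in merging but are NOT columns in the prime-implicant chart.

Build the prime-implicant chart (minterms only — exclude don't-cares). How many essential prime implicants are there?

3

[col 0] 00000*, 00001*, 00010*, 00011*, 00100*, 00101*, 00110*, 00111*, 01001*, 01010*, 01011*, 01100*, 01101*, 01110*, 10011*, 10100*, 10101*, 10110*, 10111*, 11000*, 11010*, 11011*, 11101*, 11111*
[col 1] -0011*, -0100*, -0101*, -0110*, -0111*, -1010*, -1011*, -1101*, 0-001*, 0-010*, 0-011*, 0-100*, 0-101*, 0-110*, 00-00*, 00-01*, 00-10*, 00-11*, 000-0*, 000-1*, 0000-*, 0001-*, 001-0*, 001-1*, 0010-*, 0011-*, 01-01*, 01-10*, 010-1*, 0101-*, 011-0*, 0110-*, 1-011*, 1-101*, 1-111*, 10-11*, 101-0*, 101-1*, 1010-*, 1011-*, 11-11*, 110-0, 1101-*, 111-1*
[col 2] --011, --101, -0-11, -01-0*, -01-1*, -010-*, -011-*, -101-, 0--01, 0--10, 0-0-1, 0-01-, 0-1-0, 0-10-, 00--0*, 00--1*, 00-0-*, 00-1-*, 000--*, 001--*, 1--11, 1-1-1, 101--*
[col 3] -01--, 00---
Prime implicants: --011, --101, -0-11, -01--, -101-, 0--01, 0--10, 0-0-1, 0-01-, 0-1-0, 0-10-, 00---, 1--11, 1-1-1, 110-0
PI chart (minterm → PIs covering it):
  0 | 00---  (sole → essential)
  1 | 0--01,0-0-1,00---
  2 | 0--10,0-01-,00---
  4 | -01--,0-1-0,0-10-,00---
  5 | --101,-01--,0--01,0-10-,00---
  6 | -01--,0--10,0-1-0,00---
  7 | -0-11,-01--,00---
  9 | 0--01,0-0-1
  10 | -101-,0--10,0-01-
  12 | 0-1-0,0-10-
  14 | 0--10,0-1-0
  19 | --011,-0-11,1--11
  20 | -01--  (sole → essential)
  21 | --101,-01--,1-1-1
  23 | -0-11,-01--,1--11,1-1-1
  24 | 110-0  (sole → essential)
  26 | -101-,110-0
  27 | --011,-101-,1--11
  29 | --101,1-1-1
  31 | 1--11,1-1-1
Essential prime implicants: -01--, 00---, 110-0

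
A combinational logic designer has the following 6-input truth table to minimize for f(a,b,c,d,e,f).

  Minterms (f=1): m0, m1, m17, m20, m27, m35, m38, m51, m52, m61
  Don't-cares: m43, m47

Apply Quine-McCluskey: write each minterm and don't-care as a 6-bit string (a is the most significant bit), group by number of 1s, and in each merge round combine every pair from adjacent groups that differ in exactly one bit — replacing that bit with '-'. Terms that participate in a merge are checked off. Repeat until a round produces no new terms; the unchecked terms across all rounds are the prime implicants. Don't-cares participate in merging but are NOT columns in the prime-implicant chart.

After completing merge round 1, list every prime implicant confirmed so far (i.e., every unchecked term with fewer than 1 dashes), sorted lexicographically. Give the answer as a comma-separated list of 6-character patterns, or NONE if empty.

size-2^0 implicants → 000000(✓)  000001(✓)  010001(✓)  010100(✓)  011011  100011(✓)  100110  101011(✓)  101111(✓)  110011(✓)  110100(✓)  111101
size-2^1 implicants → -10100  0-0001  00000-  1-0011  10-011  101-11
Unchecked terms (primes): -10100, 0-0001, 00000-, 011011, 1-0011, 10-011, 100110, 101-11, 111101

011011, 100110, 111101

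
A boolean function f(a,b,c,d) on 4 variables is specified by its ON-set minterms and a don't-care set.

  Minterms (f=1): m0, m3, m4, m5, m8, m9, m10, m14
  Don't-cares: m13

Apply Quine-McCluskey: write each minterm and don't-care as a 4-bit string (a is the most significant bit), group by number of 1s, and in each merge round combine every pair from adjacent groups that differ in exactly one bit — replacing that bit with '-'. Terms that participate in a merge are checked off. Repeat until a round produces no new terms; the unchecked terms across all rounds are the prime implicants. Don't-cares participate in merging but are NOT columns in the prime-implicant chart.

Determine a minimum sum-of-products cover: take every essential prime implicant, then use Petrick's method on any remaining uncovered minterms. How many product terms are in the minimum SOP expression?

[col 0] 0000*, 0011, 0100*, 0101*, 1000*, 1001*, 1010*, 1101*, 1110*
[col 1] -000, -101, 0-00, 010-, 1-01, 1-10, 10-0, 100-
Prime implicants: -000, -101, 0-00, 0011, 010-, 1-01, 1-10, 10-0, 100-
PI chart (minterm → PIs covering it):
  0 | -000,0-00
  3 | 0011  (sole → essential)
  4 | 0-00,010-
  5 | -101,010-
  8 | -000,10-0,100-
  9 | 1-01,100-
  10 | 1-10,10-0
  14 | 1-10  (sole → essential)
Essential prime implicants: 0011, 1-10
Petrick residual → -000, 010-, 1-01
Minimum SOP uses 5 PIs: b'c'd' + a'b'cd + a'bc' + ac'd + acd'

5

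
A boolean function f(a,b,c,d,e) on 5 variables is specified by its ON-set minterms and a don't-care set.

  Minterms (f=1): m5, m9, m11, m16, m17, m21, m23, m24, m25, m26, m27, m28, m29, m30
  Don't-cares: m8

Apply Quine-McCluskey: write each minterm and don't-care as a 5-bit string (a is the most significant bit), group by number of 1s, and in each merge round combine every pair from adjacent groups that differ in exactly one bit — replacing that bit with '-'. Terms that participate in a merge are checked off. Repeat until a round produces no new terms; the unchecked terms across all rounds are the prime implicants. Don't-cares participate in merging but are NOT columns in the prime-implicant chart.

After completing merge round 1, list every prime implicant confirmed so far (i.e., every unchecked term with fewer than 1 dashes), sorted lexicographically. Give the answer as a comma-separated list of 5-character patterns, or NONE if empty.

size-2^0 implicants → 00101(✓)  01000(✓)  01001(✓)  01011(✓)  10000(✓)  10001(✓)  10101(✓)  10111(✓)  11000(✓)  11001(✓)  11010(✓)  11011(✓)  11100(✓)  11101(✓)  11110(✓)
size-2^1 implicants → -0101  -1000(✓)  -1001(✓)  -1011(✓)  010-1(✓)  0100-(✓)  1-000(✓)  1-001(✓)  1-101(✓)  10-01(✓)  1000-(✓)  101-1  11-00(✓)  11-01(✓)  11-10(✓)  110-0(✓)  110-1(✓)  1100-(✓)  1101-(✓)  111-0(✓)  1110-(✓)
size-2^2 implicants → -10-1  -100-  1--01  1-00-  11--0  11-0-  110--
Unchecked terms (primes): -0101, -10-1, -100-, 1--01, 1-00-, 101-1, 11--0, 11-0-, 110--

NONE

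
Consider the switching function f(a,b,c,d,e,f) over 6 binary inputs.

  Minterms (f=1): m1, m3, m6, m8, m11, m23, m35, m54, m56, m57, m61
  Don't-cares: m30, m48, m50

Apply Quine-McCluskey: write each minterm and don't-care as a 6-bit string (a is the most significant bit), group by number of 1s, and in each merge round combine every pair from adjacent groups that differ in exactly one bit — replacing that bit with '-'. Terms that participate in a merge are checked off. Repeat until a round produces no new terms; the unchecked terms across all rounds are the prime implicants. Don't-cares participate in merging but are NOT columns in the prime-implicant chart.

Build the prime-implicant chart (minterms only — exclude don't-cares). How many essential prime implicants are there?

8

Round 0: 000001✓ 000011✓ 000110 001000 001011✓ 010111 011110 100011✓ 110000✓ 110010✓ 110110✓ 111000✓ 111001✓ 111101✓
Round 1: -00011 00-011 0000-1 11-000 110-10 1100-0 111-01 11100-
PIs = {-00011, 00-011, 0000-1, 000110, 001000, 010111, 011110, 11-000, 110-10, 1100-0, 111-01, 11100-}
Coverage chart:
  m1: 0000-1 ←essential
  m3: -00011,00-011,0000-1
  m6: 000110 ←essential
  m8: 001000 ←essential
  m11: 00-011 ←essential
  m23: 010111 ←essential
  m35: -00011 ←essential
  m54: 110-10 ←essential
  m56: 11-000,11100-
  m57: 111-01,11100-
  m61: 111-01 ←essential
Essential: -00011, 00-011, 0000-1, 000110, 001000, 010111, 110-10, 111-01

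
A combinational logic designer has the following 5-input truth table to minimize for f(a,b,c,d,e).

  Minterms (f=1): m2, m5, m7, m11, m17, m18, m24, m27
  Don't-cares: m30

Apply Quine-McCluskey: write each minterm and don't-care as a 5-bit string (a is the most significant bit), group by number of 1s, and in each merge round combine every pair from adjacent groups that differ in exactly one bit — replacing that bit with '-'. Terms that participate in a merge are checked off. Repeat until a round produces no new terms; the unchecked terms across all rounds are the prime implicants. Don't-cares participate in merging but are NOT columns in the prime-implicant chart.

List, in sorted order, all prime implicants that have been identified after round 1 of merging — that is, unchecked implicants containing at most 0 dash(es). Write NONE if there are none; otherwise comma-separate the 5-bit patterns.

size-2^0 implicants → 00010(✓)  00101(✓)  00111(✓)  01011(✓)  10001  10010(✓)  11000  11011(✓)  11110
size-2^1 implicants → -0010  -1011  001-1
Unchecked terms (primes): -0010, -1011, 001-1, 10001, 11000, 11110

10001, 11000, 11110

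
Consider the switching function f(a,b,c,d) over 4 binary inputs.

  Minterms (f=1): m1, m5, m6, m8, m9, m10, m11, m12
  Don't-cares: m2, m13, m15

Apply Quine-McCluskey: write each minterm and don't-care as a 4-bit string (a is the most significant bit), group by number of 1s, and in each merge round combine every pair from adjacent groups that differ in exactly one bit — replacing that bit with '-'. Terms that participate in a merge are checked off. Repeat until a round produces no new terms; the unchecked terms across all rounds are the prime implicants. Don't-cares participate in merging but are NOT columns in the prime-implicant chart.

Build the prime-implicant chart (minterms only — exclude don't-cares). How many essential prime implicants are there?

[col 0] 0001*, 0010*, 0101*, 0110*, 1000*, 1001*, 1010*, 1011*, 1100*, 1101*, 1111*
[col 1] -001*, -010, -101*, 0-01*, 0-10, 1-00*, 1-01*, 1-11*, 10-0*, 10-1*, 100-*, 101-*, 11-1*, 110-*
[col 2] --01, 1--1, 1-0-, 10--
Prime implicants: --01, -010, 0-10, 1--1, 1-0-, 10--
PI chart (minterm → PIs covering it):
  1 | --01  (sole → essential)
  5 | --01  (sole → essential)
  6 | 0-10  (sole → essential)
  8 | 1-0-,10--
  9 | --01,1--1,1-0-,10--
  10 | -010,10--
  11 | 1--1,10--
  12 | 1-0-  (sole → essential)
Essential prime implicants: --01, 0-10, 1-0-

3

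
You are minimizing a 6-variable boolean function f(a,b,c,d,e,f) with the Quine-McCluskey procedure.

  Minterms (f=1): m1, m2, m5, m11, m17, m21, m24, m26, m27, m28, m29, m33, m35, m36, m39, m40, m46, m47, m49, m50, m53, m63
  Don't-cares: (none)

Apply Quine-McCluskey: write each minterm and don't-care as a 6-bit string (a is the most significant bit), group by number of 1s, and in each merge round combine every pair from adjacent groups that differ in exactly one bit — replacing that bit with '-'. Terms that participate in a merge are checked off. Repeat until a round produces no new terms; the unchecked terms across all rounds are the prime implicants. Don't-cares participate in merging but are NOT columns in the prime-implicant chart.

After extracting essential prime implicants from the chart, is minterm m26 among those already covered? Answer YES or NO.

NO

size-2^0 implicants → 000001(✓)  000010  000101(✓)  001011(✓)  010001(✓)  010101(✓)  011000(✓)  011010(✓)  011011(✓)  011100(✓)  011101(✓)  100001(✓)  100011(✓)  100100  100111(✓)  101000  101110(✓)  101111(✓)  110001(✓)  110010  110101(✓)  111111(✓)
size-2^1 implicants → -00001(✓)  -10001(✓)  -10101(✓)  0-0001(✓)  0-0101(✓)  0-1011  000-01(✓)  01-101  010-01(✓)  011-00  0110-0  01101-  01110-  1-0001(✓)  1-1111  10-111  100-11  1000-1  10111-  110-01(✓)
size-2^2 implicants → --0001  -10-01  0-0-01
Unchecked terms (primes): --0001, -10-01, 0-0-01, 0-1011, 000010, 01-101, 011-00, 0110-0, 01101-, 01110-, 1-1111, 10-111, 100-11, 1000-1, 100100, 101000, 10111-, 110010
Minterm coverage:
  m1 ⊆ --0001,0-0-01
  m2 ⊆ 000010 [E]
  m5 ⊆ 0-0-01 [E]
  m11 ⊆ 0-1011 [E]
  m17 ⊆ --0001,-10-01,0-0-01
  m21 ⊆ -10-01,0-0-01,01-101
  m24 ⊆ 011-00,0110-0
  m26 ⊆ 0110-0,01101-
  m27 ⊆ 0-1011,01101-
  m28 ⊆ 011-00,01110-
  m29 ⊆ 01-101,01110-
  m33 ⊆ --0001,1000-1
  m35 ⊆ 100-11,1000-1
  m36 ⊆ 100100 [E]
  m39 ⊆ 10-111,100-11
  m40 ⊆ 101000 [E]
  m46 ⊆ 10111- [E]
  m47 ⊆ 1-1111,10-111,10111-
  m49 ⊆ --0001,-10-01
  m50 ⊆ 110010 [E]
  m53 ⊆ -10-01 [E]
  m63 ⊆ 1-1111 [E]
E = {-10-01, 0-0-01, 0-1011, 000010, 1-1111, 100100, 101000, 10111-, 110010}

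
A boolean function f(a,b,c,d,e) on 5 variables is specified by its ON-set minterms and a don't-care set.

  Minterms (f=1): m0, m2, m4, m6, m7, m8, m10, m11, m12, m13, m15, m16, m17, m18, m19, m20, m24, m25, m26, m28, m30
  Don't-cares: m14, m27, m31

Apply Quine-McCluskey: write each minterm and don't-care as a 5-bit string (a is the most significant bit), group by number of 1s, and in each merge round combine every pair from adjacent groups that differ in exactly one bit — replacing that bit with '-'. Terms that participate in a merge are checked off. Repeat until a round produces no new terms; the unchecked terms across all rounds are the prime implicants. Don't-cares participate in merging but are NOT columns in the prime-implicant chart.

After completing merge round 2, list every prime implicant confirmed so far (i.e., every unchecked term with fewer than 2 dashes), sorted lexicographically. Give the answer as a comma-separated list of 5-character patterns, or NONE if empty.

Round 0: 00000✓ 00010✓ 00100✓ 00110✓ 00111✓ 01000✓ 01010✓ 01011✓ 01100✓ 01101✓ 01110✓ 01111✓ 10000✓ 10001✓ 10010✓ 10011✓ 10100✓ 11000✓ 11001✓ 11010✓ 11011✓ 11100✓ 11110✓ 11111✓
Round 1: -0000✓ -0010✓ -0100✓ -1000✓ -1010✓ -1011✓ -1100✓ -1110✓ -1111✓ 0-000✓ 0-010✓ 0-100✓ 0-110✓ 0-111✓ 00-00✓ 00-10✓ 000-0✓ 001-0✓ 0011-✓ 01-00✓ 01-10✓ 01-11✓ 010-0✓ 0101-✓ 011-0✓ 011-1✓ 0110-✓ 0111-✓ 1-000✓ 1-001✓ 1-010✓ 1-011✓ 1-100✓ 10-00✓ 100-0✓ 100-1✓ 1000-✓ 1001-✓ 11-00✓ 11-10✓ 11-11✓ 110-0✓ 110-1✓ 1100-✓ 1101-✓ 111-0✓ 1111-✓
Round 2: --000✓ --010✓ --100✓ -0-00✓ -00-0✓ -1-00✓ -1-10✓ -1-11✓ -10-0✓ -101-✓ -11-0✓ -111-✓ 0--00✓ 0--10✓ 0-0-0✓ 0-1-0✓ 0-11- 00--0✓ 01--0✓ 01-1-✓ 011-- 1--00✓ 1-0-0✓ 1-0-1✓ 1-00-✓ 1-01-✓ 100--✓ 11--0✓ 11-1-✓ 110--✓
Round 3: ---00 --0-0 -1--0 -1-1- 0---0 1-0--
PIs = {---00, --0-0, -1--0, -1-1-, 0---0, 0-11-, 011--, 1-0--}

NONE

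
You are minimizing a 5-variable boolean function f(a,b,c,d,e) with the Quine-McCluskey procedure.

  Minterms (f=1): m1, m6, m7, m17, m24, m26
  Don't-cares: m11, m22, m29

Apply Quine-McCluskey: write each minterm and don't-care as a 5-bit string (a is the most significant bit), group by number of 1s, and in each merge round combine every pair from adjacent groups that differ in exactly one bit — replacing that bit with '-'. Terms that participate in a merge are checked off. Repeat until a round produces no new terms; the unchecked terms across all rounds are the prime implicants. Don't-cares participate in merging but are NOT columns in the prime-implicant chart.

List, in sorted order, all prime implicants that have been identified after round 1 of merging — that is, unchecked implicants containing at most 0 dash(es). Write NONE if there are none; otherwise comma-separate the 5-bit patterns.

Round 0: 00001✓ 00110✓ 00111✓ 01011 10001✓ 10110✓ 11000✓ 11010✓ 11101
Round 1: -0001 -0110 0011- 110-0
PIs = {-0001, -0110, 0011-, 01011, 110-0, 11101}

01011, 11101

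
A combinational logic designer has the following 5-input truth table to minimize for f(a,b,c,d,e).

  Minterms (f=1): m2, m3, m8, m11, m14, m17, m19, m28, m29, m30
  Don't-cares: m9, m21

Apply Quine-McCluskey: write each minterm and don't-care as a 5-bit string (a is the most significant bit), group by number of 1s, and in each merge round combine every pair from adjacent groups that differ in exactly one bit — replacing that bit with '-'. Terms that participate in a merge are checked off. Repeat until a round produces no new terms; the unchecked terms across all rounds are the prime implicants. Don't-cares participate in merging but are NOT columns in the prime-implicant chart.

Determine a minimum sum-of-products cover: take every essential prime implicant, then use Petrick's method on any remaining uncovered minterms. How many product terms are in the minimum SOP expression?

size-2^0 implicants → 00010(✓)  00011(✓)  01000(✓)  01001(✓)  01011(✓)  01110(✓)  10001(✓)  10011(✓)  10101(✓)  11100(✓)  11101(✓)  11110(✓)
size-2^1 implicants → -0011  -1110  0-011  0001-  010-1  0100-  1-101  10-01  100-1  111-0  1110-
Unchecked terms (primes): -0011, -1110, 0-011, 0001-, 010-1, 0100-, 1-101, 10-01, 100-1, 111-0, 1110-
Minterm coverage:
  m2 ⊆ 0001- [E]
  m3 ⊆ -0011,0-011,0001-
  m8 ⊆ 0100- [E]
  m11 ⊆ 0-011,010-1
  m14 ⊆ -1110 [E]
  m17 ⊆ 10-01,100-1
  m19 ⊆ -0011,100-1
  m28 ⊆ 111-0,1110-
  m29 ⊆ 1-101,1110-
  m30 ⊆ -1110,111-0
E = {-1110, 0001-, 0100-}
Petrick residual → 0-011, 100-1, 1110-
Cover = bcde' + a'c'de + a'b'c'd + a'bc'd' + ab'c'e + abcd'  |cover|=6

6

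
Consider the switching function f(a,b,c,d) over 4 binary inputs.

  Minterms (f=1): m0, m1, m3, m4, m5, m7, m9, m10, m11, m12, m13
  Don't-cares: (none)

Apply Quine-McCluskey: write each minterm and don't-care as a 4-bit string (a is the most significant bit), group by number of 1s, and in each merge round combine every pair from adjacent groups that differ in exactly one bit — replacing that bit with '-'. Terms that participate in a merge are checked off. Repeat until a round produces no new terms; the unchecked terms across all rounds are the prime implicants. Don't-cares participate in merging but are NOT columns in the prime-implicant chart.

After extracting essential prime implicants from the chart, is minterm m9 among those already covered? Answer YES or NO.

NO

Round 0: 0000✓ 0001✓ 0011✓ 0100✓ 0101✓ 0111✓ 1001✓ 1010✓ 1011✓ 1100✓ 1101✓
Round 1: -001✓ -011✓ -100✓ -101✓ 0-00✓ 0-01✓ 0-11✓ 00-1✓ 000-✓ 01-1✓ 010-✓ 1-01✓ 10-1✓ 101- 110-✓
Round 2: --01 -0-1 -10- 0--1 0-0-
PIs = {--01, -0-1, -10-, 0--1, 0-0-, 101-}
Coverage chart:
  m0: 0-0- ←essential
  m1: --01,-0-1,0--1,0-0-
  m3: -0-1,0--1
  m4: -10-,0-0-
  m5: --01,-10-,0--1,0-0-
  m7: 0--1 ←essential
  m9: --01,-0-1
  m10: 101- ←essential
  m11: -0-1,101-
  m12: -10- ←essential
  m13: --01,-10-
Essential: -10-, 0--1, 0-0-, 101-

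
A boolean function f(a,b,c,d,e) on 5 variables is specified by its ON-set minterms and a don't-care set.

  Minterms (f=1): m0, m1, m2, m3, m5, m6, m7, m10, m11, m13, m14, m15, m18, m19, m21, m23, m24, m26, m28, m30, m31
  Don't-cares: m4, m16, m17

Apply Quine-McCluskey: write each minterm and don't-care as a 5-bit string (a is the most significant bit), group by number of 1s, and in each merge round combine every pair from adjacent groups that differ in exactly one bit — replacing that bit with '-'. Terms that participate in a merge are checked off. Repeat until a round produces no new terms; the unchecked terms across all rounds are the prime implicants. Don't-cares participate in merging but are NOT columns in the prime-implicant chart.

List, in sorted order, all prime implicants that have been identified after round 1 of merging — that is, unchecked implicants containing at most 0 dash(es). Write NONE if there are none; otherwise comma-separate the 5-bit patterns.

NONE

size-2^0 implicants → 00000(✓)  00001(✓)  00010(✓)  00011(✓)  00100(✓)  00101(✓)  00110(✓)  00111(✓)  01010(✓)  01011(✓)  01101(✓)  01110(✓)  01111(✓)  10000(✓)  10001(✓)  10010(✓)  10011(✓)  10101(✓)  10111(✓)  11000(✓)  11010(✓)  11100(✓)  11110(✓)  11111(✓)
size-2^1 implicants → -0000(✓)  -0001(✓)  -0010(✓)  -0011(✓)  -0101(✓)  -0111(✓)  -1010(✓)  -1110(✓)  -1111(✓)  0-010(✓)  0-011(✓)  0-101(✓)  0-110(✓)  0-111(✓)  00-00(✓)  00-01(✓)  00-10(✓)  00-11(✓)  000-0(✓)  000-1(✓)  0000-(✓)  0001-(✓)  001-0(✓)  001-1(✓)  0010-(✓)  0011-(✓)  01-10(✓)  01-11(✓)  0101-(✓)  011-1(✓)  0111-(✓)  1-000(✓)  1-010(✓)  1-111(✓)  10-01(✓)  10-11(✓)  100-0(✓)  100-1(✓)  1000-(✓)  1001-(✓)  101-1(✓)  11-00(✓)  11-10(✓)  110-0(✓)  111-0(✓)  1111-(✓)
size-2^2 implicants → --010  --111  -0-01(✓)  -0-11(✓)  -00-0(✓)  -00-1(✓)  -000-(✓)  -001-(✓)  -01-1(✓)  -1-10  -111-  0--10(✓)  0--11(✓)  0-01-(✓)  0-1-1  0-11-(✓)  00--0(✓)  00--1(✓)  00-0-(✓)  00-1-(✓)  000--(✓)  001--(✓)  01-1-(✓)  1-0-0  10--1(✓)  100--(✓)  11--0
size-2^3 implicants → -0--1  -00--  0--1-  00---
Unchecked terms (primes): --010, --111, -0--1, -00--, -1-10, -111-, 0--1-, 0-1-1, 00---, 1-0-0, 11--0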